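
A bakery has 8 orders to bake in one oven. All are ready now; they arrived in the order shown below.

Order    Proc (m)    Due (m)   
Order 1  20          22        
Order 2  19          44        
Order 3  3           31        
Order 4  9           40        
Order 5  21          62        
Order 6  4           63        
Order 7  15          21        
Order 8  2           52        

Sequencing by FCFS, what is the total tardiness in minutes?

FIFO (arrival order): Order 1 Order 2 Order 3 Order 4 Order 5 Order 6 Order 7 Order 8.
Order 1: 0→20, due 22, tardiness 0
Order 2: 20→39, due 44, tardiness 0
Order 3: 39→42, due 31, tardiness 11
Order 4: 42→51, due 40, tardiness 11
Order 5: 51→72, due 62, tardiness 10
Order 6: 72→76, due 63, tardiness 13
Order 7: 76→91, due 21, tardiness 70
Order 8: 91→93, due 52, tardiness 41
Sum = 0+0+11+11+10+13+70+41 = 156.

156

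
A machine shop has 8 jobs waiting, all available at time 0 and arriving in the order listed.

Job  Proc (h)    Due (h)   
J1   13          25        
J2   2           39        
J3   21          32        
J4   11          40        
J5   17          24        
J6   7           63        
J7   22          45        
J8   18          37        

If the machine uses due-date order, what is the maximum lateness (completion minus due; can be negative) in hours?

59

EDD (increasing due date): J5 J1 J3 J8 J2 J4 J7 J6.
J5: 0→17, due 24, lateness -7
J1: 17→30, due 25, lateness 5
J3: 30→51, due 32, lateness 19
J8: 51→69, due 37, lateness 32
J2: 69→71, due 39, lateness 32
J4: 71→82, due 40, lateness 42
J7: 82→104, due 45, lateness 59
J6: 104→111, due 63, lateness 48
Maximum = 59.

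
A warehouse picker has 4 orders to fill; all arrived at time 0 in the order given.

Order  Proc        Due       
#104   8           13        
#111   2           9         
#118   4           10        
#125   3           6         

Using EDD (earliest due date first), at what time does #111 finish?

5

EDD (increasing due date): #125 #111 #118 #104.
#125: 0→3
#111: 3→5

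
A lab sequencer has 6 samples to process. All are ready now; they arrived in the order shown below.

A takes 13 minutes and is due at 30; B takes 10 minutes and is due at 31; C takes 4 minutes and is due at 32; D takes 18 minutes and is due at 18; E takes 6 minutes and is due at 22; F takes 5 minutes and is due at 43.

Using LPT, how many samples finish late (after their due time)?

5

LPT (decreasing processing time): D A B E F C.
D: 0→18, due 18, tardiness 0
A: 18→31, due 30, tardiness 1
B: 31→41, due 31, tardiness 10
E: 41→47, due 22, tardiness 25
F: 47→52, due 43, tardiness 9
C: 52→56, due 32, tardiness 24
Late samples: 5.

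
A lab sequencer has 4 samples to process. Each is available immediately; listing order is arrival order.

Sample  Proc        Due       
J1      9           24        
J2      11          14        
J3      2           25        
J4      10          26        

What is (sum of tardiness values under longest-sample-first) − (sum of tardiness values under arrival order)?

1

LPT (decreasing processing time): J2 J4 J1 J3.
J2: 0→11, due 14, tardiness 0
J4: 11→21, due 26, tardiness 0
J1: 21→30, due 24, tardiness 6
J3: 30→32, due 25, tardiness 7
Sum = 0+0+6+7 = 13.
FIFO (arrival order): J1 J2 J3 J4.
J1: 0→9, due 24, tardiness 0
J2: 9→20, due 14, tardiness 6
J3: 20→22, due 25, tardiness 0
J4: 22→32, due 26, tardiness 6
Sum = 0+6+0+6 = 12.
Difference = 13 − 12 = 1.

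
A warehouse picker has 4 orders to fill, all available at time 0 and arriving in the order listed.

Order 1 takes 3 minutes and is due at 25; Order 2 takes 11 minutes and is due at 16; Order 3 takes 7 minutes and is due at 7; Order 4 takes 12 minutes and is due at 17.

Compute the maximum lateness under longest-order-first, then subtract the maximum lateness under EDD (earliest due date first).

LPT (decreasing processing time): Order 4 Order 2 Order 3 Order 1.
Order 4: 0→12, due 17, lateness -5
Order 2: 12→23, due 16, lateness 7
Order 3: 23→30, due 7, lateness 23
Order 1: 30→33, due 25, lateness 8
Maximum = 23.
EDD (increasing due date): Order 3 Order 2 Order 4 Order 1.
Order 3: 0→7, due 7, lateness 0
Order 2: 7→18, due 16, lateness 2
Order 4: 18→30, due 17, lateness 13
Order 1: 30→33, due 25, lateness 8
Maximum = 13.
Difference = 23 − 13 = 10.

10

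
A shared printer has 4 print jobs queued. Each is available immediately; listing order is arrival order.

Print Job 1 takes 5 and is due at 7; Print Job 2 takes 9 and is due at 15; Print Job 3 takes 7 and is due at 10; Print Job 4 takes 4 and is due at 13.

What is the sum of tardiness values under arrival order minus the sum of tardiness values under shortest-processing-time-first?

FIFO (arrival order): Print Job 1 Print Job 2 Print Job 3 Print Job 4.
Print Job 1: 0→5, due 7, tardiness 0
Print Job 2: 5→14, due 15, tardiness 0
Print Job 3: 14→21, due 10, tardiness 11
Print Job 4: 21→25, due 13, tardiness 12
Sum = 0+0+11+12 = 23.
SPT (increasing processing time): Print Job 4 Print Job 1 Print Job 3 Print Job 2.
Print Job 4: 0→4, due 13, tardiness 0
Print Job 1: 4→9, due 7, tardiness 2
Print Job 3: 9→16, due 10, tardiness 6
Print Job 2: 16→25, due 15, tardiness 10
Sum = 0+2+6+10 = 18.
Difference = 23 − 18 = 5.

5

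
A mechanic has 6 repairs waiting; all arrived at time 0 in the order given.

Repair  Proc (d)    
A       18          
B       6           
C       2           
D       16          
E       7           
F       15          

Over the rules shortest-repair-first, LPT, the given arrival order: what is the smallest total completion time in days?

SPT (increasing processing time): C B E F D A.
C: 0→2
B: 2→8
E: 8→15
F: 15→30
D: 30→46
A: 46→64
Sum = 2+8+15+30+46+64 = 165.
LPT (decreasing processing time): A D F E B C.
A: 0→18
D: 18→34
F: 34→49
E: 49→56
B: 56→62
C: 62→64
Sum = 18+34+49+56+62+64 = 283.
FIFO (arrival order): A B C D E F.
A: 0→18
B: 18→24
C: 24→26
D: 26→42
E: 42→49
F: 49→64
Sum = 18+24+26+42+49+64 = 223.
SPT 165, LPT 283, FIFO 223 → minimum 165.

165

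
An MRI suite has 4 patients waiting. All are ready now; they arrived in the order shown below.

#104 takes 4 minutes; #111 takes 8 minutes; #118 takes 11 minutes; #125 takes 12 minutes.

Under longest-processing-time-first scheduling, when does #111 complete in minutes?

LPT (decreasing processing time): #125 #118 #111 #104.
#125: 0→12
#118: 12→23
#111: 23→31

31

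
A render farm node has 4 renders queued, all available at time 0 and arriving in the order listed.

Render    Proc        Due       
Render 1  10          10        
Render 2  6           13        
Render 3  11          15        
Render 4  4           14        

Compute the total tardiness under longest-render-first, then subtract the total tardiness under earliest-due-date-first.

17

LPT (decreasing processing time): Render 3 Render 1 Render 2 Render 4.
Render 3: 0→11, due 15, tardiness 0
Render 1: 11→21, due 10, tardiness 11
Render 2: 21→27, due 13, tardiness 14
Render 4: 27→31, due 14, tardiness 17
Sum = 0+11+14+17 = 42.
EDD (increasing due date): Render 1 Render 2 Render 4 Render 3.
Render 1: 0→10, due 10, tardiness 0
Render 2: 10→16, due 13, tardiness 3
Render 4: 16→20, due 14, tardiness 6
Render 3: 20→31, due 15, tardiness 16
Sum = 0+3+6+16 = 25.
Difference = 42 − 25 = 17.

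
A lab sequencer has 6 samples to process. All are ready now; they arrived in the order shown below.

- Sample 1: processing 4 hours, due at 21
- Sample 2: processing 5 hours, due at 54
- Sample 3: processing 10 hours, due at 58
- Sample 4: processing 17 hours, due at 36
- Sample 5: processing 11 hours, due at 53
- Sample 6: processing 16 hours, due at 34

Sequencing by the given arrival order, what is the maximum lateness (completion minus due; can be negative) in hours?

29

FIFO (arrival order): Sample 1 Sample 2 Sample 3 Sample 4 Sample 5 Sample 6.
Sample 1: 0→4, due 21, lateness -17
Sample 2: 4→9, due 54, lateness -45
Sample 3: 9→19, due 58, lateness -39
Sample 4: 19→36, due 36, lateness 0
Sample 5: 36→47, due 53, lateness -6
Sample 6: 47→63, due 34, lateness 29
Maximum = 29.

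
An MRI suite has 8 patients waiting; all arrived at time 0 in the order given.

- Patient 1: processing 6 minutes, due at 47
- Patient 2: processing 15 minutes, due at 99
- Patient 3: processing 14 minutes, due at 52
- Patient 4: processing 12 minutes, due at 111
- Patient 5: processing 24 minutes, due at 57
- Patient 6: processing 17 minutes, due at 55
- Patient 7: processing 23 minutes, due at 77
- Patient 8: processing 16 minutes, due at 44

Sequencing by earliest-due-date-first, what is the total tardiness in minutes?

75

EDD (increasing due date): Patient 8 Patient 1 Patient 3 Patient 6 Patient 5 Patient 7 Patient 2 Patient 4.
Patient 8: 0→16, due 44, tardiness 0
Patient 1: 16→22, due 47, tardiness 0
Patient 3: 22→36, due 52, tardiness 0
Patient 6: 36→53, due 55, tardiness 0
Patient 5: 53→77, due 57, tardiness 20
Patient 7: 77→100, due 77, tardiness 23
Patient 2: 100→115, due 99, tardiness 16
Patient 4: 115→127, due 111, tardiness 16
Sum = 0+0+0+0+20+23+16+16 = 75.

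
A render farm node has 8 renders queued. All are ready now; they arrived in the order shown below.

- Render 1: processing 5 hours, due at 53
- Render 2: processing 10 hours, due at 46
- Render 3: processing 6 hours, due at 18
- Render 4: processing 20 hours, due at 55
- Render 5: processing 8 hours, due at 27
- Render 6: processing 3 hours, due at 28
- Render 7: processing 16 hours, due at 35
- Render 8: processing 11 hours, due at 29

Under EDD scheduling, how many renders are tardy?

4

EDD (increasing due date): Render 3 Render 5 Render 6 Render 8 Render 7 Render 2 Render 1 Render 4.
Render 3: 0→6, due 18, tardiness 0
Render 5: 6→14, due 27, tardiness 0
Render 6: 14→17, due 28, tardiness 0
Render 8: 17→28, due 29, tardiness 0
Render 7: 28→44, due 35, tardiness 9
Render 2: 44→54, due 46, tardiness 8
Render 1: 54→59, due 53, tardiness 6
Render 4: 59→79, due 55, tardiness 24
Late renders: 4.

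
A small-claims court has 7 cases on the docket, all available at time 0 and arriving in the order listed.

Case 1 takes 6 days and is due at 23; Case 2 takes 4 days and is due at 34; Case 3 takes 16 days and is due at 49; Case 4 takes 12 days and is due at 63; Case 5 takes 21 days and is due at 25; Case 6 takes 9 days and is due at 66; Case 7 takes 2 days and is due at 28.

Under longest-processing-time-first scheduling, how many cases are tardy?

LPT (decreasing processing time): Case 5 Case 3 Case 4 Case 6 Case 1 Case 2 Case 7.
Case 5: 0→21, due 25, tardiness 0
Case 3: 21→37, due 49, tardiness 0
Case 4: 37→49, due 63, tardiness 0
Case 6: 49→58, due 66, tardiness 0
Case 1: 58→64, due 23, tardiness 41
Case 2: 64→68, due 34, tardiness 34
Case 7: 68→70, due 28, tardiness 42
Late cases: 3.

3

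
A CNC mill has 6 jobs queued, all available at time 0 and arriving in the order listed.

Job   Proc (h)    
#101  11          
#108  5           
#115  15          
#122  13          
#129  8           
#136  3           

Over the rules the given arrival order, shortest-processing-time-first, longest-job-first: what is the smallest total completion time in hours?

FIFO (arrival order): #101 #108 #115 #122 #129 #136.
#101: 0→11
#108: 11→16
#115: 16→31
#122: 31→44
#129: 44→52
#136: 52→55
Sum = 11+16+31+44+52+55 = 209.
SPT (increasing processing time): #136 #108 #129 #101 #122 #115.
#136: 0→3
#108: 3→8
#129: 8→16
#101: 16→27
#122: 27→40
#115: 40→55
Sum = 3+8+16+27+40+55 = 149.
LPT (decreasing processing time): #115 #122 #101 #129 #108 #136.
#115: 0→15
#122: 15→28
#101: 28→39
#129: 39→47
#108: 47→52
#136: 52→55
Sum = 15+28+39+47+52+55 = 236.
FIFO 209, SPT 149, LPT 236 → minimum 149.

149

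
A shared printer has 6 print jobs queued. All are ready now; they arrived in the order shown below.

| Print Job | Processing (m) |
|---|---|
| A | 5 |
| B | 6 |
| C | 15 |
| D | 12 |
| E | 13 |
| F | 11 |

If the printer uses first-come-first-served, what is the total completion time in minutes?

193

FIFO (arrival order): A B C D E F.
A: 0→5
B: 5→11
C: 11→26
D: 26→38
E: 38→51
F: 51→62
Sum = 5+11+26+38+51+62 = 193.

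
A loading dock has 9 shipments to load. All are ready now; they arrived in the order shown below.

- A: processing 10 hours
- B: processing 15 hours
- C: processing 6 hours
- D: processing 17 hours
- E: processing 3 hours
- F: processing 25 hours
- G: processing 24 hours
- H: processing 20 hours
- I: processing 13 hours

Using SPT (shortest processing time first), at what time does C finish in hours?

9

SPT (increasing processing time): E C A I B D H G F.
E: 0→3
C: 3→9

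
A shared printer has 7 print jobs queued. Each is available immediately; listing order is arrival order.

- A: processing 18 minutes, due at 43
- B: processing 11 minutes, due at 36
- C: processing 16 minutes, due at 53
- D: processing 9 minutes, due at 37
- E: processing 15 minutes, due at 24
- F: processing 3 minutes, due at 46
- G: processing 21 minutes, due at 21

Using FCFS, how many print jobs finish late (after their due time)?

4

FIFO (arrival order): A B C D E F G.
A: 0→18, due 43, tardiness 0
B: 18→29, due 36, tardiness 0
C: 29→45, due 53, tardiness 0
D: 45→54, due 37, tardiness 17
E: 54→69, due 24, tardiness 45
F: 69→72, due 46, tardiness 26
G: 72→93, due 21, tardiness 72
Late print jobs: 4.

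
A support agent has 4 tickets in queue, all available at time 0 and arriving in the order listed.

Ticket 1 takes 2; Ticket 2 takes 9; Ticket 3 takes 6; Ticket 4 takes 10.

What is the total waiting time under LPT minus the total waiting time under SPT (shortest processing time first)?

LPT (decreasing processing time): Ticket 4 Ticket 2 Ticket 3 Ticket 1.
Ticket 4: waits 0, runs 0→10
Ticket 2: waits 10, runs 10→19
Ticket 3: waits 19, runs 19→25
Ticket 1: waits 25, runs 25→27
Sum = 0+10+19+25 = 54.
SPT (increasing processing time): Ticket 1 Ticket 3 Ticket 2 Ticket 4.
Ticket 1: waits 0, runs 0→2
Ticket 3: waits 2, runs 2→8
Ticket 2: waits 8, runs 8→17
Ticket 4: waits 17, runs 17→27
Sum = 0+2+8+17 = 27.
Difference = 54 − 27 = 27.

27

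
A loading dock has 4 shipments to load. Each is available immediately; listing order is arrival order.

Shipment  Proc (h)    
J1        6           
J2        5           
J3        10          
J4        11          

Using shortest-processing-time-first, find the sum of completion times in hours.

SPT (increasing processing time): J2 J1 J3 J4.
J2: 0→5
J1: 5→11
J3: 11→21
J4: 21→32
Sum = 5+11+21+32 = 69.

69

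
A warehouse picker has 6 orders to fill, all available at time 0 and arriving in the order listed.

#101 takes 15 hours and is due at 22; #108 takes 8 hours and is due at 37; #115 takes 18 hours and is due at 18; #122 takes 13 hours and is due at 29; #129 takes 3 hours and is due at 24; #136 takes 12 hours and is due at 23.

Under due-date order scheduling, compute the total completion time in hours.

EDD (increasing due date): #115 #101 #136 #129 #122 #108.
#115: 0→18
#101: 18→33
#136: 33→45
#129: 45→48
#122: 48→61
#108: 61→69
Sum = 18+33+45+48+61+69 = 274.

274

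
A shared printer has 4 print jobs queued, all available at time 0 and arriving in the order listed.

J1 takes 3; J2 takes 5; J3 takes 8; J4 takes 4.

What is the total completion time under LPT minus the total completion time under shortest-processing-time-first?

16

LPT (decreasing processing time): J3 J2 J4 J1.
J3: 0→8
J2: 8→13
J4: 13→17
J1: 17→20
Sum = 8+13+17+20 = 58.
SPT (increasing processing time): J1 J4 J2 J3.
J1: 0→3
J4: 3→7
J2: 7→12
J3: 12→20
Sum = 3+7+12+20 = 42.
Difference = 58 − 42 = 16.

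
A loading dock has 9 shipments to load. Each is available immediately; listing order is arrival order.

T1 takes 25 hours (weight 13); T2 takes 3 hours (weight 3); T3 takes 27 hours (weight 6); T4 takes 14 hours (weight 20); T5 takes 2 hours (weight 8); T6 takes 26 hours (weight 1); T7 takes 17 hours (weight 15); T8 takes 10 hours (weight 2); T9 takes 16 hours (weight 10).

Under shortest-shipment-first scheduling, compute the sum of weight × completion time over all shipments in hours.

4105

SPT (increasing processing time): T5 T2 T8 T4 T9 T7 T1 T6 T3.
T5: finishes 2, weight 8, w·C = 16
T2: finishes 5, weight 3, w·C = 15
T8: finishes 15, weight 2, w·C = 30
T4: finishes 29, weight 20, w·C = 580
T9: finishes 45, weight 10, w·C = 450
T7: finishes 62, weight 15, w·C = 930
T1: finishes 87, weight 13, w·C = 1131
T6: finishes 113, weight 1, w·C = 113
T3: finishes 140, weight 6, w·C = 840
Sum = 16+15+30+580+450+930+1131+113+840 = 4105.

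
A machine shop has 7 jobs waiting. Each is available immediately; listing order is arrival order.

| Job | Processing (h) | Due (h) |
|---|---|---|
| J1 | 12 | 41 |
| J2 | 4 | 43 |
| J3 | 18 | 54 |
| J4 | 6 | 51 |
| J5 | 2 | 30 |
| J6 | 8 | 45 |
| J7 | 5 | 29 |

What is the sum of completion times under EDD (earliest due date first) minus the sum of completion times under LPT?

-110

EDD (increasing due date): J7 J5 J1 J2 J6 J4 J3.
J7: 0→5
J5: 5→7
J1: 7→19
J2: 19→23
J6: 23→31
J4: 31→37
J3: 37→55
Sum = 5+7+19+23+31+37+55 = 177.
LPT (decreasing processing time): J3 J1 J6 J4 J7 J2 J5.
J3: 0→18
J1: 18→30
J6: 30→38
J4: 38→44
J7: 44→49
J2: 49→53
J5: 53→55
Sum = 18+30+38+44+49+53+55 = 287.
Difference = 177 − 287 = -110.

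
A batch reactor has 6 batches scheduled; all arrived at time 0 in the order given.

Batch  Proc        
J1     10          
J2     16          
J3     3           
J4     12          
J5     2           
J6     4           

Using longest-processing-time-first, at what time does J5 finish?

47

LPT (decreasing processing time): J2 J4 J1 J6 J3 J5.
J2: 0→16
J4: 16→28
J1: 28→38
J6: 38→42
J3: 42→45
J5: 45→47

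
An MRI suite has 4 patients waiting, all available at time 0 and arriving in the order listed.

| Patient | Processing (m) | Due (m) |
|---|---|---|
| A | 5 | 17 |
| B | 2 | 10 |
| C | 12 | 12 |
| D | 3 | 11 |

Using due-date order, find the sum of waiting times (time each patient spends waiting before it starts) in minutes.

EDD (increasing due date): B D C A.
B: waits 0, runs 0→2
D: waits 2, runs 2→5
C: waits 5, runs 5→17
A: waits 17, runs 17→22
Sum = 0+2+5+17 = 24.

24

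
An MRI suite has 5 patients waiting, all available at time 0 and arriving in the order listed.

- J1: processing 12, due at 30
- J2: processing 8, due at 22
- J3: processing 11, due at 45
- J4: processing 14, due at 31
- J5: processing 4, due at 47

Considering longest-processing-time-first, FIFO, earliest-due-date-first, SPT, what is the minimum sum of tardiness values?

LPT (decreasing processing time): J4 J1 J3 J2 J5.
J4: 0→14, due 31, tardiness 0
J1: 14→26, due 30, tardiness 0
J3: 26→37, due 45, tardiness 0
J2: 37→45, due 22, tardiness 23
J5: 45→49, due 47, tardiness 2
Sum = 0+0+0+23+2 = 25.
FIFO (arrival order): J1 J2 J3 J4 J5.
J1: 0→12, due 30, tardiness 0
J2: 12→20, due 22, tardiness 0
J3: 20→31, due 45, tardiness 0
J4: 31→45, due 31, tardiness 14
J5: 45→49, due 47, tardiness 2
Sum = 0+0+0+14+2 = 16.
EDD (increasing due date): J2 J1 J4 J3 J5.
J2: 0→8, due 22, tardiness 0
J1: 8→20, due 30, tardiness 0
J4: 20→34, due 31, tardiness 3
J3: 34→45, due 45, tardiness 0
J5: 45→49, due 47, tardiness 2
Sum = 0+0+3+0+2 = 5.
SPT (increasing processing time): J5 J2 J3 J1 J4.
J5: 0→4, due 47, tardiness 0
J2: 4→12, due 22, tardiness 0
J3: 12→23, due 45, tardiness 0
J1: 23→35, due 30, tardiness 5
J4: 35→49, due 31, tardiness 18
Sum = 0+0+0+5+18 = 23.
LPT 25, FIFO 16, EDD 5, SPT 23 → minimum 5.

5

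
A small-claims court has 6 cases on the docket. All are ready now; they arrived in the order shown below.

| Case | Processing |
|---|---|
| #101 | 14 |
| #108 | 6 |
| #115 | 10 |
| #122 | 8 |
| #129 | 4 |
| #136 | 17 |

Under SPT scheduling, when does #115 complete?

SPT (increasing processing time): #129 #108 #122 #115 #101 #136.
#129: 0→4
#108: 4→10
#122: 10→18
#115: 18→28

28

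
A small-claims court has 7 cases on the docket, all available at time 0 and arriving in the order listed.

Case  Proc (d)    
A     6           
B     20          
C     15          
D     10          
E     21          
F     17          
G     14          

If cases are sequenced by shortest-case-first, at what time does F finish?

62

SPT (increasing processing time): A D G C F B E.
A: 0→6
D: 6→16
G: 16→30
C: 30→45
F: 45→62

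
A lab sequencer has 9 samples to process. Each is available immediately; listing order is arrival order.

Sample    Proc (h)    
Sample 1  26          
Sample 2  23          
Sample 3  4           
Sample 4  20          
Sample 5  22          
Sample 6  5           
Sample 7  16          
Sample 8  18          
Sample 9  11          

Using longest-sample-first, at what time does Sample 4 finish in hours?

91

LPT (decreasing processing time): Sample 1 Sample 2 Sample 5 Sample 4 Sample 8 Sample 7 Sample 9 Sample 6 Sample 3.
Sample 1: 0→26
Sample 2: 26→49
Sample 5: 49→71
Sample 4: 71→91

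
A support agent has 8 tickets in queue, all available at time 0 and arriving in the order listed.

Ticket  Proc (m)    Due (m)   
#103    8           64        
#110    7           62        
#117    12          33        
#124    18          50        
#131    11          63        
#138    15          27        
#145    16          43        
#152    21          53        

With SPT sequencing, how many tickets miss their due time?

SPT (increasing processing time): #110 #103 #131 #117 #138 #145 #124 #152.
#110: 0→7, due 62, tardiness 0
#103: 7→15, due 64, tardiness 0
#131: 15→26, due 63, tardiness 0
#117: 26→38, due 33, tardiness 5
#138: 38→53, due 27, tardiness 26
#145: 53→69, due 43, tardiness 26
#124: 69→87, due 50, tardiness 37
#152: 87→108, due 53, tardiness 55
Late tickets: 5.

5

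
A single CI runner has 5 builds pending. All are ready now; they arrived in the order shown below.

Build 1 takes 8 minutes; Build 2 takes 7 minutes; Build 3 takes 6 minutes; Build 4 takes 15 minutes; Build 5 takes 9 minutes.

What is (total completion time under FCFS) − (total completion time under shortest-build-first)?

10

FIFO (arrival order): Build 1 Build 2 Build 3 Build 4 Build 5.
Build 1: 0→8
Build 2: 8→15
Build 3: 15→21
Build 4: 21→36
Build 5: 36→45
Sum = 8+15+21+36+45 = 125.
SPT (increasing processing time): Build 3 Build 2 Build 1 Build 5 Build 4.
Build 3: 0→6
Build 2: 6→13
Build 1: 13→21
Build 5: 21→30
Build 4: 30→45
Sum = 6+13+21+30+45 = 115.
Difference = 125 − 115 = 10.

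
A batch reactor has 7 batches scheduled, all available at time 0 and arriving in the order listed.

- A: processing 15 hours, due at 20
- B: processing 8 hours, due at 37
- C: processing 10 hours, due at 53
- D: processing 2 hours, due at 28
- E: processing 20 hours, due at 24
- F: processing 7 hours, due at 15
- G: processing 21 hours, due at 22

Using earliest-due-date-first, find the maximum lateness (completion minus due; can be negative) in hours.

39

EDD (increasing due date): F A G E D B C.
F: 0→7, due 15, lateness -8
A: 7→22, due 20, lateness 2
G: 22→43, due 22, lateness 21
E: 43→63, due 24, lateness 39
D: 63→65, due 28, lateness 37
B: 65→73, due 37, lateness 36
C: 73→83, due 53, lateness 30
Maximum = 39.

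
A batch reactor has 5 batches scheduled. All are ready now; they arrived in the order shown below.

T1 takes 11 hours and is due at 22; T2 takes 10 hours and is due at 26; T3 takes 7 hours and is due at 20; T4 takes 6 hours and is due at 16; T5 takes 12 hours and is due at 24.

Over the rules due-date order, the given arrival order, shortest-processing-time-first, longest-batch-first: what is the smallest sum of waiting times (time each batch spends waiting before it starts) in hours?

EDD (increasing due date): T4 T3 T1 T5 T2.
T4: waits 0, runs 0→6
T3: waits 6, runs 6→13
T1: waits 13, runs 13→24
T5: waits 24, runs 24→36
T2: waits 36, runs 36→46
Sum = 0+6+13+24+36 = 79.
FIFO (arrival order): T1 T2 T3 T4 T5.
T1: waits 0, runs 0→11
T2: waits 11, runs 11→21
T3: waits 21, runs 21→28
T4: waits 28, runs 28→34
T5: waits 34, runs 34→46
Sum = 0+11+21+28+34 = 94.
SPT (increasing processing time): T4 T3 T2 T1 T5.
T4: waits 0, runs 0→6
T3: waits 6, runs 6→13
T2: waits 13, runs 13→23
T1: waits 23, runs 23→34
T5: waits 34, runs 34→46
Sum = 0+6+13+23+34 = 76.
LPT (decreasing processing time): T5 T1 T2 T3 T4.
T5: waits 0, runs 0→12
T1: waits 12, runs 12→23
T2: waits 23, runs 23→33
T3: waits 33, runs 33→40
T4: waits 40, runs 40→46
Sum = 0+12+23+33+40 = 108.
EDD 79, FIFO 94, SPT 76, LPT 108 → minimum 76.

76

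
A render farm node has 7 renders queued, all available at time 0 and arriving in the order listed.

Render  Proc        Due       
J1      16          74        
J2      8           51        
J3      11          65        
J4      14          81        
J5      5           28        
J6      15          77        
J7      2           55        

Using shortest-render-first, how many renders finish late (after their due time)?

0

SPT (increasing processing time): J7 J5 J2 J3 J4 J6 J1.
J7: 0→2, due 55, tardiness 0
J5: 2→7, due 28, tardiness 0
J2: 7→15, due 51, tardiness 0
J3: 15→26, due 65, tardiness 0
J4: 26→40, due 81, tardiness 0
J6: 40→55, due 77, tardiness 0
J1: 55→71, due 74, tardiness 0
Late renders: 0.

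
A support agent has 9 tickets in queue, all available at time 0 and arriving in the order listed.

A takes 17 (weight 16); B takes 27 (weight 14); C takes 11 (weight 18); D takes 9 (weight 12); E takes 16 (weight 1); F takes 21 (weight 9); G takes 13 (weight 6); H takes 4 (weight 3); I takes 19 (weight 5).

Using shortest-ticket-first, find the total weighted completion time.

SPT (increasing processing time): H D C G E A I F B.
H: finishes 4, weight 3, w·C = 12
D: finishes 13, weight 12, w·C = 156
C: finishes 24, weight 18, w·C = 432
G: finishes 37, weight 6, w·C = 222
E: finishes 53, weight 1, w·C = 53
A: finishes 70, weight 16, w·C = 1120
I: finishes 89, weight 5, w·C = 445
F: finishes 110, weight 9, w·C = 990
B: finishes 137, weight 14, w·C = 1918
Sum = 12+156+432+222+53+1120+445+990+1918 = 5348.

5348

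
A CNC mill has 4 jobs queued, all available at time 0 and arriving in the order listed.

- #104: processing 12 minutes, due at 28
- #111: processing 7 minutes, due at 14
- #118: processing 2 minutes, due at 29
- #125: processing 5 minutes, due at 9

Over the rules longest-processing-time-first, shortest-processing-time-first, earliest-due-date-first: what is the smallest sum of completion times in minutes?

LPT (decreasing processing time): #104 #111 #125 #118.
#104: 0→12
#111: 12→19
#125: 19→24
#118: 24→26
Sum = 12+19+24+26 = 81.
SPT (increasing processing time): #118 #125 #111 #104.
#118: 0→2
#125: 2→7
#111: 7→14
#104: 14→26
Sum = 2+7+14+26 = 49.
EDD (increasing due date): #125 #111 #104 #118.
#125: 0→5
#111: 5→12
#104: 12→24
#118: 24→26
Sum = 5+12+24+26 = 67.
LPT 81, SPT 49, EDD 67 → minimum 49.

49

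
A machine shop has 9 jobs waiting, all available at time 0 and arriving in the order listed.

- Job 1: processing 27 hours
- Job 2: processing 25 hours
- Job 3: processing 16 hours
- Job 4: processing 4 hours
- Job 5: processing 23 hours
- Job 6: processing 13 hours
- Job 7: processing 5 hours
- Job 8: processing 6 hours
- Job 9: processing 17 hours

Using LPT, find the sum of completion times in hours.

LPT (decreasing processing time): Job 1 Job 2 Job 5 Job 9 Job 3 Job 6 Job 8 Job 7 Job 4.
Job 1: 0→27
Job 2: 27→52
Job 5: 52→75
Job 9: 75→92
Job 3: 92→108
Job 6: 108→121
Job 8: 121→127
Job 7: 127→132
Job 4: 132→136
Sum = 27+52+75+92+108+121+127+132+136 = 870.

870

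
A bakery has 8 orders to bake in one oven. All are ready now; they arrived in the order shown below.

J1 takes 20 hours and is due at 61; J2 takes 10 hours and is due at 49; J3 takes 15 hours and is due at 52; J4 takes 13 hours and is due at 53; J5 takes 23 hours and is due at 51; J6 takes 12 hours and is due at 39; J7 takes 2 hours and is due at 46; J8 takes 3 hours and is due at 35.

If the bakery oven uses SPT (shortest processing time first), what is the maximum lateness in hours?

SPT (increasing processing time): J7 J8 J2 J6 J4 J3 J1 J5.
J7: 0→2, due 46, lateness -44
J8: 2→5, due 35, lateness -30
J2: 5→15, due 49, lateness -34
J6: 15→27, due 39, lateness -12
J4: 27→40, due 53, lateness -13
J3: 40→55, due 52, lateness 3
J1: 55→75, due 61, lateness 14
J5: 75→98, due 51, lateness 47
Maximum = 47.

47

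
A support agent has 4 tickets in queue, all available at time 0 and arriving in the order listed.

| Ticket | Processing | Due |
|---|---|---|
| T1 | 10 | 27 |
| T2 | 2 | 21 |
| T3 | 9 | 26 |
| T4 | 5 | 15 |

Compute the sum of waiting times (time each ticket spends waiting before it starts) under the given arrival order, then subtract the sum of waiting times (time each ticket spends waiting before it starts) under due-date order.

15

FIFO (arrival order): T1 T2 T3 T4.
T1: waits 0, runs 0→10
T2: waits 10, runs 10→12
T3: waits 12, runs 12→21
T4: waits 21, runs 21→26
Sum = 0+10+12+21 = 43.
EDD (increasing due date): T4 T2 T3 T1.
T4: waits 0, runs 0→5
T2: waits 5, runs 5→7
T3: waits 7, runs 7→16
T1: waits 16, runs 16→26
Sum = 0+5+7+16 = 28.
Difference = 43 − 28 = 15.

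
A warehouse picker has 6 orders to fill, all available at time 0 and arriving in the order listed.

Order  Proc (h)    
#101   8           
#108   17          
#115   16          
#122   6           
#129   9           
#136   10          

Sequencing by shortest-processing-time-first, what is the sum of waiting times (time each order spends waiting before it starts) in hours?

125

SPT (increasing processing time): #122 #101 #129 #136 #115 #108.
#122: waits 0, runs 0→6
#101: waits 6, runs 6→14
#129: waits 14, runs 14→23
#136: waits 23, runs 23→33
#115: waits 33, runs 33→49
#108: waits 49, runs 49→66
Sum = 0+6+14+23+33+49 = 125.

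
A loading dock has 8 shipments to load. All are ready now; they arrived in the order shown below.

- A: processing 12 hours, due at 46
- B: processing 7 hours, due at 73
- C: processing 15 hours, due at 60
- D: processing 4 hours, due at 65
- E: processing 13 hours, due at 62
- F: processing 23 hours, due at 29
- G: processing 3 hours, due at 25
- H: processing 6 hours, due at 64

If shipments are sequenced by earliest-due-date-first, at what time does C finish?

53

EDD (increasing due date): G F A C E H D B.
G: 0→3
F: 3→26
A: 26→38
C: 38→53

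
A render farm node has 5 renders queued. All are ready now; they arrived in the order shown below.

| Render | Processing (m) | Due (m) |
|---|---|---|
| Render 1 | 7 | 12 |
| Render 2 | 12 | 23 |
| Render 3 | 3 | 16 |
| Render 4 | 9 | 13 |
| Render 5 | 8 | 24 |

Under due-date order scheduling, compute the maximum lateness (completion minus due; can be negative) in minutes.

EDD (increasing due date): Render 1 Render 4 Render 3 Render 2 Render 5.
Render 1: 0→7, due 12, lateness -5
Render 4: 7→16, due 13, lateness 3
Render 3: 16→19, due 16, lateness 3
Render 2: 19→31, due 23, lateness 8
Render 5: 31→39, due 24, lateness 15
Maximum = 15.

15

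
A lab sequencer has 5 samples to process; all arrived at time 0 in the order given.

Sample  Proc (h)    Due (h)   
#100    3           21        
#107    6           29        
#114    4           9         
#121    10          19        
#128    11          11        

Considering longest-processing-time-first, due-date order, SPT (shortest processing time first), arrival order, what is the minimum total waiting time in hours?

46

LPT (decreasing processing time): #128 #121 #107 #114 #100.
#128: waits 0, runs 0→11
#121: waits 11, runs 11→21
#107: waits 21, runs 21→27
#114: waits 27, runs 27→31
#100: waits 31, runs 31→34
Sum = 0+11+21+27+31 = 90.
EDD (increasing due date): #114 #128 #121 #100 #107.
#114: waits 0, runs 0→4
#128: waits 4, runs 4→15
#121: waits 15, runs 15→25
#100: waits 25, runs 25→28
#107: waits 28, runs 28→34
Sum = 0+4+15+25+28 = 72.
SPT (increasing processing time): #100 #114 #107 #121 #128.
#100: waits 0, runs 0→3
#114: waits 3, runs 3→7
#107: waits 7, runs 7→13
#121: waits 13, runs 13→23
#128: waits 23, runs 23→34
Sum = 0+3+7+13+23 = 46.
FIFO (arrival order): #100 #107 #114 #121 #128.
#100: waits 0, runs 0→3
#107: waits 3, runs 3→9
#114: waits 9, runs 9→13
#121: waits 13, runs 13→23
#128: waits 23, runs 23→34
Sum = 0+3+9+13+23 = 48.
LPT 90, EDD 72, SPT 46, FIFO 48 → minimum 46.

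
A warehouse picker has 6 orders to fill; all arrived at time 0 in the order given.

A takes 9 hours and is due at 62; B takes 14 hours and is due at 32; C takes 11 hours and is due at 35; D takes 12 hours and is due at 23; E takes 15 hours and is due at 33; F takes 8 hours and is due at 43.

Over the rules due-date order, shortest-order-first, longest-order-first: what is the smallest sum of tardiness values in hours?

EDD (increasing due date): D B E C F A.
D: 0→12, due 23, tardiness 0
B: 12→26, due 32, tardiness 0
E: 26→41, due 33, tardiness 8
C: 41→52, due 35, tardiness 17
F: 52→60, due 43, tardiness 17
A: 60→69, due 62, tardiness 7
Sum = 0+0+8+17+17+7 = 49.
SPT (increasing processing time): F A C D B E.
F: 0→8, due 43, tardiness 0
A: 8→17, due 62, tardiness 0
C: 17→28, due 35, tardiness 0
D: 28→40, due 23, tardiness 17
B: 40→54, due 32, tardiness 22
E: 54→69, due 33, tardiness 36
Sum = 0+0+0+17+22+36 = 75.
LPT (decreasing processing time): E B D C A F.
E: 0→15, due 33, tardiness 0
B: 15→29, due 32, tardiness 0
D: 29→41, due 23, tardiness 18
C: 41→52, due 35, tardiness 17
A: 52→61, due 62, tardiness 0
F: 61→69, due 43, tardiness 26
Sum = 0+0+18+17+0+26 = 61.
EDD 49, SPT 75, LPT 61 → minimum 49.

49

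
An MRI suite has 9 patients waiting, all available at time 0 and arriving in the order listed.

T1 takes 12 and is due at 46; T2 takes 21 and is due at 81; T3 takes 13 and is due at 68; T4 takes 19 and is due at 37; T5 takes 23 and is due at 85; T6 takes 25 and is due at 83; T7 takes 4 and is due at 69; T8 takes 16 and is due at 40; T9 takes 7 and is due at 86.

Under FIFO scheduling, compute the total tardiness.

256

FIFO (arrival order): T1 T2 T3 T4 T5 T6 T7 T8 T9.
T1: 0→12, due 46, tardiness 0
T2: 12→33, due 81, tardiness 0
T3: 33→46, due 68, tardiness 0
T4: 46→65, due 37, tardiness 28
T5: 65→88, due 85, tardiness 3
T6: 88→113, due 83, tardiness 30
T7: 113→117, due 69, tardiness 48
T8: 117→133, due 40, tardiness 93
T9: 133→140, due 86, tardiness 54
Sum = 0+0+0+28+3+30+48+93+54 = 256.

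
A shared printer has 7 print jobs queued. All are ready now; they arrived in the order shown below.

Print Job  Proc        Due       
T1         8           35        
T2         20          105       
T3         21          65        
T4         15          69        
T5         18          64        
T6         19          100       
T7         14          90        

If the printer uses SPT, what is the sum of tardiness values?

50

SPT (increasing processing time): T1 T7 T4 T5 T6 T2 T3.
T1: 0→8, due 35, tardiness 0
T7: 8→22, due 90, tardiness 0
T4: 22→37, due 69, tardiness 0
T5: 37→55, due 64, tardiness 0
T6: 55→74, due 100, tardiness 0
T2: 74→94, due 105, tardiness 0
T3: 94→115, due 65, tardiness 50
Sum = 0+0+0+0+0+0+50 = 50.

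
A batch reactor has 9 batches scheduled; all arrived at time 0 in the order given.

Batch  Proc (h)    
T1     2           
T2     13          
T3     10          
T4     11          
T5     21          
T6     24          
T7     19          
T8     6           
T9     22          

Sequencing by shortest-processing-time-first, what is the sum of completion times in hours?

SPT (increasing processing time): T1 T8 T3 T4 T2 T7 T5 T9 T6.
T1: 0→2
T8: 2→8
T3: 8→18
T4: 18→29
T2: 29→42
T7: 42→61
T5: 61→82
T9: 82→104
T6: 104→128
Sum = 2+8+18+29+42+61+82+104+128 = 474.

474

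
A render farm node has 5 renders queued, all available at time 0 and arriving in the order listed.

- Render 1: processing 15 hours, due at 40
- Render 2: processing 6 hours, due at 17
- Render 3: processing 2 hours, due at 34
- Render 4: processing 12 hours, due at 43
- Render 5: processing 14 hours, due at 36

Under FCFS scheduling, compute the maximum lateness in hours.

13

FIFO (arrival order): Render 1 Render 2 Render 3 Render 4 Render 5.
Render 1: 0→15, due 40, lateness -25
Render 2: 15→21, due 17, lateness 4
Render 3: 21→23, due 34, lateness -11
Render 4: 23→35, due 43, lateness -8
Render 5: 35→49, due 36, lateness 13
Maximum = 13.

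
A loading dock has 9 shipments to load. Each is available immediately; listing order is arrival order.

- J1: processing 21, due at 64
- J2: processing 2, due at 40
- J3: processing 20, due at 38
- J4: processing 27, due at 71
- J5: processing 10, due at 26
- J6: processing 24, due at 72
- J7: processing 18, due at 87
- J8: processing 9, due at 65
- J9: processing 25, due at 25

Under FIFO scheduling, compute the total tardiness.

323

FIFO (arrival order): J1 J2 J3 J4 J5 J6 J7 J8 J9.
J1: 0→21, due 64, tardiness 0
J2: 21→23, due 40, tardiness 0
J3: 23→43, due 38, tardiness 5
J4: 43→70, due 71, tardiness 0
J5: 70→80, due 26, tardiness 54
J6: 80→104, due 72, tardiness 32
J7: 104→122, due 87, tardiness 35
J8: 122→131, due 65, tardiness 66
J9: 131→156, due 25, tardiness 131
Sum = 0+0+5+0+54+32+35+66+131 = 323.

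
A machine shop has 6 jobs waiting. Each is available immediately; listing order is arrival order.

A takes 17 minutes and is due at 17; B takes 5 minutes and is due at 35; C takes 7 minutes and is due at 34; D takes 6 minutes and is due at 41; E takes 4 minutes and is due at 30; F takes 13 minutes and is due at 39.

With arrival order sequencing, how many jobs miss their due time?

2

FIFO (arrival order): A B C D E F.
A: 0→17, due 17, tardiness 0
B: 17→22, due 35, tardiness 0
C: 22→29, due 34, tardiness 0
D: 29→35, due 41, tardiness 0
E: 35→39, due 30, tardiness 9
F: 39→52, due 39, tardiness 13
Late jobs: 2.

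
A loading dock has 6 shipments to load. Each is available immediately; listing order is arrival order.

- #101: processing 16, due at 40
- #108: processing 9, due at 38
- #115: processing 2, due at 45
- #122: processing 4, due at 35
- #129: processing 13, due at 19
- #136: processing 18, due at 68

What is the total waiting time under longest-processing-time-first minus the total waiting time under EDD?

73

LPT (decreasing processing time): #136 #101 #129 #108 #122 #115.
#136: waits 0, runs 0→18
#101: waits 18, runs 18→34
#129: waits 34, runs 34→47
#108: waits 47, runs 47→56
#122: waits 56, runs 56→60
#115: waits 60, runs 60→62
Sum = 0+18+34+47+56+60 = 215.
EDD (increasing due date): #129 #122 #108 #101 #115 #136.
#129: waits 0, runs 0→13
#122: waits 13, runs 13→17
#108: waits 17, runs 17→26
#101: waits 26, runs 26→42
#115: waits 42, runs 42→44
#136: waits 44, runs 44→62
Sum = 0+13+17+26+42+44 = 142.
Difference = 215 − 142 = 73.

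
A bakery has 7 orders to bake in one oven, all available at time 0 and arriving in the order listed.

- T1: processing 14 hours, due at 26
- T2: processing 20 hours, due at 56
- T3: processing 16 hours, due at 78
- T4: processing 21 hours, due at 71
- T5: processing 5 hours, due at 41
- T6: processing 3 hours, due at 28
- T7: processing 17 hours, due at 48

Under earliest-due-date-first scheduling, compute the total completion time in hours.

327

EDD (increasing due date): T1 T6 T5 T7 T2 T4 T3.
T1: 0→14
T6: 14→17
T5: 17→22
T7: 22→39
T2: 39→59
T4: 59→80
T3: 80→96
Sum = 14+17+22+39+59+80+96 = 327.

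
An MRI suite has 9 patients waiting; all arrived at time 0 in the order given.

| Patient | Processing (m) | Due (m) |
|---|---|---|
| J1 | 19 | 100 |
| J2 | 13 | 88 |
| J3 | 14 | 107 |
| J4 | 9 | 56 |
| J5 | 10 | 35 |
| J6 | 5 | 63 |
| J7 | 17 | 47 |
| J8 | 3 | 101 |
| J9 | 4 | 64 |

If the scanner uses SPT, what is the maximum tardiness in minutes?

28

SPT (increasing processing time): J8 J9 J6 J4 J5 J2 J3 J7 J1.
J8: 0→3, due 101, tardiness 0
J9: 3→7, due 64, tardiness 0
J6: 7→12, due 63, tardiness 0
J4: 12→21, due 56, tardiness 0
J5: 21→31, due 35, tardiness 0
J2: 31→44, due 88, tardiness 0
J3: 44→58, due 107, tardiness 0
J7: 58→75, due 47, tardiness 28
J1: 75→94, due 100, tardiness 0
Maximum = 28.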